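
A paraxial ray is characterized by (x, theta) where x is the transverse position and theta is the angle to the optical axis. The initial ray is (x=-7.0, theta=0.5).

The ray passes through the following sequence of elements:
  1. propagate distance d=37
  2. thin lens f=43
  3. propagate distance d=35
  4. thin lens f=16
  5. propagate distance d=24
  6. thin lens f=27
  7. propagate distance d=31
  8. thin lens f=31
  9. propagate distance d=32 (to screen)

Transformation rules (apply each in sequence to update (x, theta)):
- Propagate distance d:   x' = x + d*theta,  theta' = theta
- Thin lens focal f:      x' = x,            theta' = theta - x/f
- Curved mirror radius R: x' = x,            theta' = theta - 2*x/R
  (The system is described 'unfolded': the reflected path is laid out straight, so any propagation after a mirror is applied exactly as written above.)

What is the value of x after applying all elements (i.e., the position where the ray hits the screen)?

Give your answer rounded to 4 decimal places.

Answer: -25.8393

Derivation:
Initial: x=-7.0000 theta=0.5000
After 1 (propagate distance d=37): x=11.5000 theta=0.5000
After 2 (thin lens f=43): x=11.5000 theta=10/43 (≈0.2326)
After 3 (propagate distance d=35): x=1689/86 (≈19.6395) theta=10/43 (≈0.2326)
After 4 (thin lens f=16): x=1689/86 (≈19.6395) theta=-1369/1376 (≈-0.9949)
After 5 (propagate distance d=24): x=-729/172 (≈-4.2384) theta=-1369/1376 (≈-0.9949)
After 6 (thin lens f=27): x=-729/172 (≈-4.2384) theta=-1153/1376 (≈-0.8379)
After 7 (propagate distance d=31): x=-41575/1376 (≈-30.2144) theta=-1153/1376 (≈-0.8379)
After 8 (thin lens f=31): x=-41575/1376 (≈-30.2144) theta=729/5332 (≈0.1367)
After 9 (propagate distance d=32 (to screen)): x=-1102201/42656 (≈-25.8393) theta=729/5332 (≈0.1367)
Rounded to 4 decimal places: x = -25.8393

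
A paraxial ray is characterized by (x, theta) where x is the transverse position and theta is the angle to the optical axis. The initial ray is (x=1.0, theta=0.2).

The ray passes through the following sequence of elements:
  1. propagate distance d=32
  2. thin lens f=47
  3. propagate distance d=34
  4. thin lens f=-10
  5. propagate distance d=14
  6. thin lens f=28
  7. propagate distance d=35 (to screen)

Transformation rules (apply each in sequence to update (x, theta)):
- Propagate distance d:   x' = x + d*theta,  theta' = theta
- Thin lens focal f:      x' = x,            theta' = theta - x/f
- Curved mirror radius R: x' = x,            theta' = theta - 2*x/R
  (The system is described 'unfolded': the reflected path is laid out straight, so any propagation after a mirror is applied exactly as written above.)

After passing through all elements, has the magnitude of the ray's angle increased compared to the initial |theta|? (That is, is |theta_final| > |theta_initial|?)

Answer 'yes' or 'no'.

Initial: x=1.0000 theta=0.2000
After 1 (propagate distance d=32): x=7.4000 theta=0.2000
After 2 (thin lens f=47): x=7.4000 theta=2/47 (≈0.0426)
After 3 (propagate distance d=34): x=2079/235 (≈8.8468) theta=2/47 (≈0.0426)
After 4 (thin lens f=-10): x=2079/235 (≈8.8468) theta=2179/2350 (≈0.9272)
After 5 (propagate distance d=14): x=25648/1175 (≈21.8281) theta=2179/2350 (≈0.9272)
After 6 (thin lens f=28): x=25648/1175 (≈21.8281) theta=347/2350 (≈0.1477)
After 7 (propagate distance d=35 (to screen)): x=63441/2350 (≈26.9962) theta=347/2350 (≈0.1477)
|theta_initial|=0.2000 |theta_final|=347/2350 (≈0.1477) -> not increased

Answer: no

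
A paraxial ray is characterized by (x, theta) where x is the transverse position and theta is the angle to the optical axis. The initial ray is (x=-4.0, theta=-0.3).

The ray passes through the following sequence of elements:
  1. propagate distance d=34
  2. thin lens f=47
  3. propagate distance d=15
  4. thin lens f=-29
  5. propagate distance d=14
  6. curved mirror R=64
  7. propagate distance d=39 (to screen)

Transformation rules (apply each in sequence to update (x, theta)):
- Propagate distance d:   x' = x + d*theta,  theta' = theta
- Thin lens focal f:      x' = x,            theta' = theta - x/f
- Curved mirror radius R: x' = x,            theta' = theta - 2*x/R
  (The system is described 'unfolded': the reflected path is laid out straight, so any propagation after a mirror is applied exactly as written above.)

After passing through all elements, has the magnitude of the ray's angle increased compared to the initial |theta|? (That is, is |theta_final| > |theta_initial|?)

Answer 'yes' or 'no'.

Initial: x=-4.0000 theta=-0.3000
After 1 (propagate distance d=34): x=-14.2000 theta=-0.3000
After 2 (thin lens f=47): x=-14.2000 theta=1/470 (≈0.0021)
After 3 (propagate distance d=15): x=-6659/470 (≈-14.1681) theta=1/470 (≈0.0021)
After 4 (thin lens f=-29): x=-6659/470 (≈-14.1681) theta=-663/1363 (≈-0.4864)
After 5 (propagate distance d=14): x=-285931/13630 (≈-20.9781) theta=-663/1363 (≈-0.4864)
After 6 (curved mirror R=64): x=-285931/13630 (≈-20.9781) theta=73771/436160 (≈0.1691)
After 7 (propagate distance d=39 (to screen)): x=-6272723/436160 (≈-14.3817) theta=73771/436160 (≈0.1691)
|theta_initial|=0.3000 |theta_final|=73771/436160 (≈0.1691) -> not increased

Answer: no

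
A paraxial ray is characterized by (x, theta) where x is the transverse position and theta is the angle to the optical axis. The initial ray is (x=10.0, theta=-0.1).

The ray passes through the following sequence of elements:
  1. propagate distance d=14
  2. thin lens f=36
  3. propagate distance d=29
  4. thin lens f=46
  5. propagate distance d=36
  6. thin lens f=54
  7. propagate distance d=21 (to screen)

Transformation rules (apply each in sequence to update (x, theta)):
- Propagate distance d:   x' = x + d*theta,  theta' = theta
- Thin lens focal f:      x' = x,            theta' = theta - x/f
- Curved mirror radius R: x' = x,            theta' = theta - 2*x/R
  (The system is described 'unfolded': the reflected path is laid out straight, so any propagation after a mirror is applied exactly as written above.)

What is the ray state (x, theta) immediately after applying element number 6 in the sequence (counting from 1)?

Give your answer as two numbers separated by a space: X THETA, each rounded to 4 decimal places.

Initial: x=10.0000 theta=-0.1000
After 1 (propagate distance d=14): x=8.6000 theta=-0.1000
After 2 (thin lens f=36): x=8.6000 theta=-61/180 (≈-0.3389)
After 3 (propagate distance d=29): x=-221/180 (≈-1.2278) theta=-61/180 (≈-0.3389)
After 4 (thin lens f=46): x=-221/180 (≈-1.2278) theta=-517/1656 (≈-0.3122)
After 5 (propagate distance d=36): x=-51613/4140 (≈-12.4669) theta=-517/1656 (≈-0.3122)
After 6 (thin lens f=54): x=-51613/4140 (≈-12.4669) theta=-9091/111780 (≈-0.0813)
Rounded to 4 decimal places: x = -12.4669, theta = -0.0813

Answer: -12.4669 -0.0813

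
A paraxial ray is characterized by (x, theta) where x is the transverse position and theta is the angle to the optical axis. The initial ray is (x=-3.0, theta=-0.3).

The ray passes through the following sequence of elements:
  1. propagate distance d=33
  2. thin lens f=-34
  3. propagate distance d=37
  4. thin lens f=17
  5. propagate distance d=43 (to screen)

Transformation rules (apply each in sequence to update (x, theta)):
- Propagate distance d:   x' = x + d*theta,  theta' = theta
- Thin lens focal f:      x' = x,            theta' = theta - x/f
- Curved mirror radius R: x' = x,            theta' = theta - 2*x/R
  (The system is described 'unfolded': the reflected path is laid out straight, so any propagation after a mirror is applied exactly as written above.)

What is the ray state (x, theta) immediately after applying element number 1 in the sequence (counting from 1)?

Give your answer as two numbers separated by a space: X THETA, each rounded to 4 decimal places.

Answer: -12.9000 -0.3000

Derivation:
Initial: x=-3.0000 theta=-0.3000
After 1 (propagate distance d=33): x=-12.9000 theta=-0.3000
Rounded to 4 decimal places: x = -12.9000, theta = -0.3000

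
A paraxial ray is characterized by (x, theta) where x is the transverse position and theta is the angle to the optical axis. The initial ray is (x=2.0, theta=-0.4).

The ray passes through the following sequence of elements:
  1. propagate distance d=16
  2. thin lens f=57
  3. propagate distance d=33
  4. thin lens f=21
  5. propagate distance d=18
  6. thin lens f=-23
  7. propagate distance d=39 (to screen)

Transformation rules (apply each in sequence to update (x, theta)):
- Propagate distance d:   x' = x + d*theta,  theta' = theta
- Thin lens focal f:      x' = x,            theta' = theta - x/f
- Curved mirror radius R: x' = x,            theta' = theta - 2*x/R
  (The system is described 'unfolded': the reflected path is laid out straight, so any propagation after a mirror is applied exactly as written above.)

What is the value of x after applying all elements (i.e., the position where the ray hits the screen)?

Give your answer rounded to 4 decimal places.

Initial: x=2.0000 theta=-0.4000
After 1 (propagate distance d=16): x=-4.4000 theta=-0.4000
After 2 (thin lens f=57): x=-4.4000 theta=-92/285 (≈-0.3228)
After 3 (propagate distance d=33): x=-286/19 (≈-15.0526) theta=-92/285 (≈-0.3228)
After 4 (thin lens f=21): x=-286/19 (≈-15.0526) theta=262/665 (≈0.3940)
After 5 (propagate distance d=18): x=-5294/665 (≈-7.9609) theta=262/665 (≈0.3940)
After 6 (thin lens f=-23): x=-5294/665 (≈-7.9609) theta=732/15295 (≈0.0479)
After 7 (propagate distance d=39 (to screen)): x=-4906/805 (≈-6.0944) theta=732/15295 (≈0.0479)
Rounded to 4 decimal places: x = -6.0944

Answer: -6.0944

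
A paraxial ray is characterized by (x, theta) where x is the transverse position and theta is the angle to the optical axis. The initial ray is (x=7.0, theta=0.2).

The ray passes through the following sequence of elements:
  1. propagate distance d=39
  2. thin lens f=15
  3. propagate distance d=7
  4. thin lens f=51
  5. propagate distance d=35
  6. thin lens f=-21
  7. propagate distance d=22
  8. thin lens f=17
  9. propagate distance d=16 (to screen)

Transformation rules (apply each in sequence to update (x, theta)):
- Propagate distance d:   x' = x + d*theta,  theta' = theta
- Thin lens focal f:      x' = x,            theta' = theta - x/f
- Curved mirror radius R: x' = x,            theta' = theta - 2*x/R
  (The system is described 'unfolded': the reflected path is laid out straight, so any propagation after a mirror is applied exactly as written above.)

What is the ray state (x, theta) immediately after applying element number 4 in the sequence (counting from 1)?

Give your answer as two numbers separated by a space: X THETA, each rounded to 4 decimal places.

Initial: x=7.0000 theta=0.2000
After 1 (propagate distance d=39): x=14.8000 theta=0.2000
After 2 (thin lens f=15): x=14.8000 theta=-59/75 (≈-0.7867)
After 3 (propagate distance d=7): x=697/75 (≈9.2933) theta=-59/75 (≈-0.7867)
After 4 (thin lens f=51): x=697/75 (≈9.2933) theta=-218/225 (≈-0.9689)
Rounded to 4 decimal places: x = 9.2933, theta = -0.9689

Answer: 9.2933 -0.9689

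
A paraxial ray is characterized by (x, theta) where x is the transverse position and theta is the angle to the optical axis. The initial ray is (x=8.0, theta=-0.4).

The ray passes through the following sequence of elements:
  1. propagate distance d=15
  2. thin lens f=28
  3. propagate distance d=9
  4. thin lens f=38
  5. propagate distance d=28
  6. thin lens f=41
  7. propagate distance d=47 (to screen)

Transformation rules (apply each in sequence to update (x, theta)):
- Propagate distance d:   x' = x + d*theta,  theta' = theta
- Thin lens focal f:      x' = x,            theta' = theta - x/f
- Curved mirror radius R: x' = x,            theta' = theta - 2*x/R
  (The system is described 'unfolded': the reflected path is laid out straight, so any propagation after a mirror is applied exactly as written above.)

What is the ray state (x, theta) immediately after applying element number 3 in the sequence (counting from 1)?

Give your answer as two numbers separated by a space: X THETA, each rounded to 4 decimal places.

Initial: x=8.0000 theta=-0.4000
After 1 (propagate distance d=15): x=2.0000 theta=-0.4000
After 2 (thin lens f=28): x=2.0000 theta=-33/70 (≈-0.4714)
After 3 (propagate distance d=9): x=-157/70 (≈-2.2429) theta=-33/70 (≈-0.4714)
Rounded to 4 decimal places: x = -2.2429, theta = -0.4714

Answer: -2.2429 -0.4714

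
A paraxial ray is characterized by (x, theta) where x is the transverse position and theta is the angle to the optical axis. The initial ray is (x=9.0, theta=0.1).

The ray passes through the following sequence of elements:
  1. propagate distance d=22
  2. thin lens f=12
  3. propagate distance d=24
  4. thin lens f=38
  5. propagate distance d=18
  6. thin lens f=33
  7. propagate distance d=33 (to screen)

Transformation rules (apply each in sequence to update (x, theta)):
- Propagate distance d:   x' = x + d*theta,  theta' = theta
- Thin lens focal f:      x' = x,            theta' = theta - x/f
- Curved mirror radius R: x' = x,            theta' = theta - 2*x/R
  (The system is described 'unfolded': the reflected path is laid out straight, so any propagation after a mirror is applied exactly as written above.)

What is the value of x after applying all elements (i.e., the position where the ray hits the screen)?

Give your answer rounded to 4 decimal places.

Initial: x=9.0000 theta=0.1000
After 1 (propagate distance d=22): x=11.2000 theta=0.1000
After 2 (thin lens f=12): x=11.2000 theta=-5/6 (≈-0.8333)
After 3 (propagate distance d=24): x=-8.8000 theta=-5/6 (≈-0.8333)
After 4 (thin lens f=38): x=-8.8000 theta=-343/570 (≈-0.6018)
After 5 (propagate distance d=18): x=-373/19 (≈-19.6316) theta=-343/570 (≈-0.6018)
After 6 (thin lens f=33): x=-373/19 (≈-19.6316) theta=-43/6270 (≈-0.0069)
After 7 (propagate distance d=33 (to screen)): x=-3773/190 (≈-19.8579) theta=-43/6270 (≈-0.0069)
Rounded to 4 decimal places: x = -19.8579

Answer: -19.8579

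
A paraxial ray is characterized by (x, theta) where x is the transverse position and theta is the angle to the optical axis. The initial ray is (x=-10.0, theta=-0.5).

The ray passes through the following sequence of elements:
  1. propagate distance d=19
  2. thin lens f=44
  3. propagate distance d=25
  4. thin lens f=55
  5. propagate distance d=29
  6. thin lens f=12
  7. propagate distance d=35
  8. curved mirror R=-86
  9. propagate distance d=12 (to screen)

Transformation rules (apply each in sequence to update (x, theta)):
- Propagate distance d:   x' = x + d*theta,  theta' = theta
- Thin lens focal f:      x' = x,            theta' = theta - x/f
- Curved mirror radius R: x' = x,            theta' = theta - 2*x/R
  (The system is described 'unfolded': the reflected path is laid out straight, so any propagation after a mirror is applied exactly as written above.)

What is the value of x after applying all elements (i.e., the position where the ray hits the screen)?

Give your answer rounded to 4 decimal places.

Initial: x=-10.0000 theta=-0.5000
After 1 (propagate distance d=19): x=-19.5000 theta=-0.5000
After 2 (thin lens f=44): x=-19.5000 theta=-5/88 (≈-0.0568)
After 3 (propagate distance d=25): x=-1841/88 (≈-20.9205) theta=-5/88 (≈-0.0568)
After 4 (thin lens f=55): x=-1841/88 (≈-20.9205) theta=783/2420 (≈0.3236)
After 5 (propagate distance d=29): x=-55841/4840 (≈-11.5374) theta=783/2420 (≈0.3236)
After 6 (thin lens f=12): x=-55841/4840 (≈-11.5374) theta=74633/58080 (≈1.2850)
After 7 (propagate distance d=35): x=1942063/58080 (≈33.4377) theta=74633/58080 (≈1.2850)
After 8 (curved mirror R=-86): x=1942063/58080 (≈33.4377) theta=858547/416240 (≈2.0626)
After 9 (propagate distance d=12 (to screen)): x=145324093/2497440 (≈58.1892) theta=858547/416240 (≈2.0626)
Rounded to 4 decimal places: x = 58.1892

Answer: 58.1892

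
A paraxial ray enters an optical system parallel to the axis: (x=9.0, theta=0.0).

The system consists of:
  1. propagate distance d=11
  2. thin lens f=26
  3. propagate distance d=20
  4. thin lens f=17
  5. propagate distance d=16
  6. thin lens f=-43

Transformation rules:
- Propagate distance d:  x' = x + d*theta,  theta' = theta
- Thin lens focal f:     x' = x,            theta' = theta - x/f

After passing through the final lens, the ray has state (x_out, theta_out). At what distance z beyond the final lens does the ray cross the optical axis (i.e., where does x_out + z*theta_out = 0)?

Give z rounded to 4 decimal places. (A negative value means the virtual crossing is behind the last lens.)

Initial: x=9.0000 theta=0.0000
After 1 (propagate distance d=11): x=9.0000 theta=0.0000
After 2 (thin lens f=26): x=9.0000 theta=-9/26 (≈-0.3462)
After 3 (propagate distance d=20): x=27/13 (≈2.0769) theta=-9/26 (≈-0.3462)
After 4 (thin lens f=17): x=27/13 (≈2.0769) theta=-207/442 (≈-0.4683)
After 5 (propagate distance d=16): x=-1197/221 (≈-5.4163) theta=-207/442 (≈-0.4683)
After 6 (thin lens f=-43): x=-1197/221 (≈-5.4163) theta=-11295/19006 (≈-0.5943)
z_focus = -x_out/theta_out = -(-1197/221)/(-11295/19006) = -11438/1255 ≈ -9.1139
Rounded to 4 decimal places: z = -9.1139

Answer: -9.1139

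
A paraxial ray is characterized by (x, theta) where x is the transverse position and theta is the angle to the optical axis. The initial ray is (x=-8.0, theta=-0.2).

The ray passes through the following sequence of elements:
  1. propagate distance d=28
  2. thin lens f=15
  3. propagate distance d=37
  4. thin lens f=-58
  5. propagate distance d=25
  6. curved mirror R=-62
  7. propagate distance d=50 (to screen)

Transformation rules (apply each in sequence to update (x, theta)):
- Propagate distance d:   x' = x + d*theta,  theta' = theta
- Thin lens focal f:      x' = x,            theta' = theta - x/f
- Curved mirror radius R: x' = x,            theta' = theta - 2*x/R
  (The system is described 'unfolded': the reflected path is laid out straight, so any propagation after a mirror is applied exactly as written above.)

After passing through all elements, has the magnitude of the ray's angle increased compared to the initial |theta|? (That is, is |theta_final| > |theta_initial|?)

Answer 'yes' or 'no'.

Answer: yes

Derivation:
Initial: x=-8.0000 theta=-0.2000
After 1 (propagate distance d=28): x=-13.6000 theta=-0.2000
After 2 (thin lens f=15): x=-13.6000 theta=53/75 (≈0.7067)
After 3 (propagate distance d=37): x=941/75 (≈12.5467) theta=53/75 (≈0.7067)
After 4 (thin lens f=-58): x=941/75 (≈12.5467) theta=803/870 (≈0.9230)
After 5 (propagate distance d=25): x=51651/1450 (≈35.6214) theta=803/870 (≈0.9230)
After 6 (curved mirror R=-62): x=51651/1450 (≈35.6214) theta=139709/67425 (≈2.0721)
After 7 (propagate distance d=50 (to screen)): x=18774443/134850 (≈139.2246) theta=139709/67425 (≈2.0721)
|theta_initial|=0.2000 |theta_final|=139709/67425 (≈2.0721) -> increased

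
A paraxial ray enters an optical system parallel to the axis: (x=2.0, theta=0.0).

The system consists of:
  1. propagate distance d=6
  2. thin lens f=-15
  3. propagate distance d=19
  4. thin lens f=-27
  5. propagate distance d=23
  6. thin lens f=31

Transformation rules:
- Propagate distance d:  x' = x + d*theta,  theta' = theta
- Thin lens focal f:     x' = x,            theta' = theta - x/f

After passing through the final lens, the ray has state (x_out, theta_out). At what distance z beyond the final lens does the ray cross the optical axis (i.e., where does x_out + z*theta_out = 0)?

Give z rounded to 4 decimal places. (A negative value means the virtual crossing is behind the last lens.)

Answer: 167.3279

Derivation:
Initial: x=2.0000 theta=0.0000
After 1 (propagate distance d=6): x=2.0000 theta=0.0000
After 2 (thin lens f=-15): x=2.0000 theta=2/15 (≈0.1333)
After 3 (propagate distance d=19): x=68/15 (≈4.5333) theta=2/15 (≈0.1333)
After 4 (thin lens f=-27): x=68/15 (≈4.5333) theta=122/405 (≈0.3012)
After 5 (propagate distance d=23): x=4642/405 (≈11.4617) theta=122/405 (≈0.3012)
After 6 (thin lens f=31): x=4642/405 (≈11.4617) theta=-172/2511 (≈-0.0685)
z_focus = -x_out/theta_out = -(4642/405)/(-172/2511) = 71951/430 ≈ 167.3279
Rounded to 4 decimal places: z = 167.3279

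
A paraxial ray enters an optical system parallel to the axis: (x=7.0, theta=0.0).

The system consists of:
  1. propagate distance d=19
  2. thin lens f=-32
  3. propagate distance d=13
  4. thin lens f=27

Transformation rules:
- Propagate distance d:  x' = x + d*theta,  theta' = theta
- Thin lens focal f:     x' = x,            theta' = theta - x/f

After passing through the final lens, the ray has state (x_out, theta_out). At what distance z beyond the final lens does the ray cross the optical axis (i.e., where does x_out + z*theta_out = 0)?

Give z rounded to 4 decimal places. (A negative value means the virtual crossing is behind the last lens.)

Answer: 67.5000

Derivation:
Initial: x=7.0000 theta=0.0000
After 1 (propagate distance d=19): x=7.0000 theta=0.0000
After 2 (thin lens f=-32): x=7.0000 theta=7/32 (≈0.2188)
After 3 (propagate distance d=13): x=315/32 (≈9.8438) theta=7/32 (≈0.2188)
After 4 (thin lens f=27): x=315/32 (≈9.8438) theta=-7/48 (≈-0.1458)
z_focus = -x_out/theta_out = -(315/32)/(-7/48) = 67.5000
Rounded to 4 decimal places: z = 67.5000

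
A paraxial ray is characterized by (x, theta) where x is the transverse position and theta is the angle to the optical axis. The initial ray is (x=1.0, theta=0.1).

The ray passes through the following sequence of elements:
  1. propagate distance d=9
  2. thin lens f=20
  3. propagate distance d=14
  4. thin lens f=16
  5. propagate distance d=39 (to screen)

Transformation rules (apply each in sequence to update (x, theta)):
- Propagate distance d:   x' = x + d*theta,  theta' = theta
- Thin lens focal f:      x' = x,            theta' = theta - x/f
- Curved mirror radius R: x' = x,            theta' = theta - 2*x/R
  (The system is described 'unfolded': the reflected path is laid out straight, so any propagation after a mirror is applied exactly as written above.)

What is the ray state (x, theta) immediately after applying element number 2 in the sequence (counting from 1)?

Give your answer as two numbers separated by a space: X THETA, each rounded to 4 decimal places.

Initial: x=1.0000 theta=0.1000
After 1 (propagate distance d=9): x=1.9000 theta=0.1000
After 2 (thin lens f=20): x=1.9000 theta=0.0050
Rounded to 4 decimal places: x = 1.9000, theta = 0.0050

Answer: 1.9000 0.0050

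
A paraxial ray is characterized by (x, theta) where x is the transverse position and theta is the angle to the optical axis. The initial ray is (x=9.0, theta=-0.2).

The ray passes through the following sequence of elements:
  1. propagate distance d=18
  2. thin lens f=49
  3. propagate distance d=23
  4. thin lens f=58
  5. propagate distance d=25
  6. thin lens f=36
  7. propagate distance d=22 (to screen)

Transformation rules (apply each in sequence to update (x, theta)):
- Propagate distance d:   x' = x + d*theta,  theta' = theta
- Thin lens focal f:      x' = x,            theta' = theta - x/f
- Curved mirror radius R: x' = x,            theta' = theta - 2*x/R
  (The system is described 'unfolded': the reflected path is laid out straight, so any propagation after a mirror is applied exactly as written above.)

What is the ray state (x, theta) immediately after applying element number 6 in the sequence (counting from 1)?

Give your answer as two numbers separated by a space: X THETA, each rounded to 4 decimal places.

Answer: -8.7421 -0.0375

Derivation:
Initial: x=9.0000 theta=-0.2000
After 1 (propagate distance d=18): x=5.4000 theta=-0.2000
After 2 (thin lens f=49): x=5.4000 theta=-76/245 (≈-0.3102)
After 3 (propagate distance d=23): x=-85/49 (≈-1.7347) theta=-76/245 (≈-0.3102)
After 4 (thin lens f=58): x=-85/49 (≈-1.7347) theta=-569/2030 (≈-0.2803)
After 5 (propagate distance d=25): x=-24845/2842 (≈-8.7421) theta=-569/2030 (≈-0.2803)
After 6 (thin lens f=36): x=-24845/2842 (≈-8.7421) theta=-19163/511560 (≈-0.0375)
Rounded to 4 decimal places: x = -8.7421, theta = -0.0375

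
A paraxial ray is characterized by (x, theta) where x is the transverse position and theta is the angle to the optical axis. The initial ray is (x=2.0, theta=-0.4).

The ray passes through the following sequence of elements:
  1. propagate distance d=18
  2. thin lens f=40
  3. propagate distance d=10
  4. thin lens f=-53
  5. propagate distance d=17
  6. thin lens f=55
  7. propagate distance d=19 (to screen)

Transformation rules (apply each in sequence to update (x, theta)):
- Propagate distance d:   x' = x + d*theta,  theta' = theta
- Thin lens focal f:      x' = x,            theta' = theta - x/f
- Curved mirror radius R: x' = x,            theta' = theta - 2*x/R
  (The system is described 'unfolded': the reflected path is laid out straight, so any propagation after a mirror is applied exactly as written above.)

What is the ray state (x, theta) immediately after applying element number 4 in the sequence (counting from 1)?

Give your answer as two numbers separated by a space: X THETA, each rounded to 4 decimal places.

Initial: x=2.0000 theta=-0.4000
After 1 (propagate distance d=18): x=-5.2000 theta=-0.4000
After 2 (thin lens f=40): x=-5.2000 theta=-0.2700
After 3 (propagate distance d=10): x=-7.9000 theta=-0.2700
After 4 (thin lens f=-53): x=-7.9000 theta=-2221/5300 (≈-0.4191)
Rounded to 4 decimal places: x = -7.9000, theta = -0.4191

Answer: -7.9000 -0.4191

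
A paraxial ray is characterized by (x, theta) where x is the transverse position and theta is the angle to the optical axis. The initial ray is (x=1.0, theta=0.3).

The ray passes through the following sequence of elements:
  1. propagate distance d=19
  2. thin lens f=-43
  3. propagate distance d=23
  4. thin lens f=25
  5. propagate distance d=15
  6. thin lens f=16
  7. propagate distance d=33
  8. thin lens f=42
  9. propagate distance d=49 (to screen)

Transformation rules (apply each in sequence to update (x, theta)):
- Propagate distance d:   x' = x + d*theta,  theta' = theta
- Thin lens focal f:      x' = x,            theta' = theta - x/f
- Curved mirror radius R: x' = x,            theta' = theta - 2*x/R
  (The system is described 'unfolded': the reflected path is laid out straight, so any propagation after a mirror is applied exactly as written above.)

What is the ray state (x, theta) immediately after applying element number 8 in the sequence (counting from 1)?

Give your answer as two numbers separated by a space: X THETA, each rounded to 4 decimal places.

Initial: x=1.0000 theta=0.3000
After 1 (propagate distance d=19): x=6.7000 theta=0.3000
After 2 (thin lens f=-43): x=6.7000 theta=98/215 (≈0.4558)
After 3 (propagate distance d=23): x=7389/430 (≈17.1837) theta=98/215 (≈0.4558)
After 4 (thin lens f=25): x=7389/430 (≈17.1837) theta=-2489/10750 (≈-0.2315)
After 5 (propagate distance d=15): x=14739/1075 (≈13.7107) theta=-2489/10750 (≈-0.2315)
After 6 (thin lens f=16): x=14739/1075 (≈13.7107) theta=-93607/86000 (≈-1.0885)
After 7 (propagate distance d=33): x=-1909911/86000 (≈-22.2083) theta=-93607/86000 (≈-1.0885)
After 8 (thin lens f=42): x=-1909911/86000 (≈-22.2083) theta=-673861/1204000 (≈-0.5597)
Rounded to 4 decimal places: x = -22.2083, theta = -0.5597

Answer: -22.2083 -0.5597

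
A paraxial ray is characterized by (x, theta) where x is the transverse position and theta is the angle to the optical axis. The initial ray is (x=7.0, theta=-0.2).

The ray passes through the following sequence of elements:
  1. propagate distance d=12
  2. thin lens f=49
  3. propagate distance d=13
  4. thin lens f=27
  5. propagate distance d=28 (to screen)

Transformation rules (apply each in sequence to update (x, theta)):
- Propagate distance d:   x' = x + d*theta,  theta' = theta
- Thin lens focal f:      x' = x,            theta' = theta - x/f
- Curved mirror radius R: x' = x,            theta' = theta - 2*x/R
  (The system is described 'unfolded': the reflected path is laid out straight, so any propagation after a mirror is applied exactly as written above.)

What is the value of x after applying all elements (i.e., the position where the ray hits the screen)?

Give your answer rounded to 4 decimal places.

Initial: x=7.0000 theta=-0.2000
After 1 (propagate distance d=12): x=4.6000 theta=-0.2000
After 2 (thin lens f=49): x=4.6000 theta=-72/245 (≈-0.2939)
After 3 (propagate distance d=13): x=191/245 (≈0.7796) theta=-72/245 (≈-0.2939)
After 4 (thin lens f=27): x=191/245 (≈0.7796) theta=-61/189 (≈-0.3228)
After 5 (propagate distance d=28 (to screen)): x=-54623/6615 (≈-8.2574) theta=-61/189 (≈-0.3228)
Rounded to 4 decimal places: x = -8.2574

Answer: -8.2574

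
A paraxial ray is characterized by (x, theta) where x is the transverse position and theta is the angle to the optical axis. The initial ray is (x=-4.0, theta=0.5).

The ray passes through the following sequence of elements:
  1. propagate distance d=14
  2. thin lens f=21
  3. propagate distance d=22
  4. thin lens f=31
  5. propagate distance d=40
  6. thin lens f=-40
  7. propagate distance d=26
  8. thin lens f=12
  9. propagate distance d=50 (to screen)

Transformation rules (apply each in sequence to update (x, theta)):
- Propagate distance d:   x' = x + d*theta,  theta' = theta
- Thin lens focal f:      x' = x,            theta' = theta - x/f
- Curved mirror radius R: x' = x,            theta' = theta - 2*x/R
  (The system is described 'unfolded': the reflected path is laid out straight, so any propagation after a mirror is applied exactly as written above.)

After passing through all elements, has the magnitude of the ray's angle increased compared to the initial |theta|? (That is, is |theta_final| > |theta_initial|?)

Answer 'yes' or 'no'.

Initial: x=-4.0000 theta=0.5000
After 1 (propagate distance d=14): x=3.0000 theta=0.5000
After 2 (thin lens f=21): x=3.0000 theta=5/14 (≈0.3571)
After 3 (propagate distance d=22): x=76/7 (≈10.8571) theta=5/14 (≈0.3571)
After 4 (thin lens f=31): x=76/7 (≈10.8571) theta=3/434 (≈0.0069)
After 5 (propagate distance d=40): x=2416/217 (≈11.1336) theta=3/434 (≈0.0069)
After 6 (thin lens f=-40): x=2416/217 (≈11.1336) theta=619/2170 (≈0.2853)
After 7 (propagate distance d=26): x=20127/1085 (≈18.5502) theta=619/2170 (≈0.2853)
After 8 (thin lens f=12): x=20127/1085 (≈18.5502) theta=-5471/4340 (≈-1.2606)
After 9 (propagate distance d=50 (to screen)): x=-96521/2170 (≈-44.4797) theta=-5471/4340 (≈-1.2606)
|theta_initial|=0.5000 |theta_final|=5471/4340 (≈1.2606) -> increased

Answer: yes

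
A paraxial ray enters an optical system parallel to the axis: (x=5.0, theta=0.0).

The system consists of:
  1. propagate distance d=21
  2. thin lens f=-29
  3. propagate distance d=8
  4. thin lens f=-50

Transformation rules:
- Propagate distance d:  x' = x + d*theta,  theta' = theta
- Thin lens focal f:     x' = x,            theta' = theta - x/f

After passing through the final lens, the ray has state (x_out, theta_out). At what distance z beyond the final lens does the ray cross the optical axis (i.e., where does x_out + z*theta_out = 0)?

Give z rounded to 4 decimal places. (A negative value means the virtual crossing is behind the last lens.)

Initial: x=5.0000 theta=0.0000
After 1 (propagate distance d=21): x=5.0000 theta=0.0000
After 2 (thin lens f=-29): x=5.0000 theta=5/29 (≈0.1724)
After 3 (propagate distance d=8): x=185/29 (≈6.3793) theta=5/29 (≈0.1724)
After 4 (thin lens f=-50): x=185/29 (≈6.3793) theta=0.3000
z_focus = -x_out/theta_out = -(185/29)/(0.3000) = -1850/87 ≈ -21.2644
Rounded to 4 decimal places: z = -21.2644

Answer: -21.2644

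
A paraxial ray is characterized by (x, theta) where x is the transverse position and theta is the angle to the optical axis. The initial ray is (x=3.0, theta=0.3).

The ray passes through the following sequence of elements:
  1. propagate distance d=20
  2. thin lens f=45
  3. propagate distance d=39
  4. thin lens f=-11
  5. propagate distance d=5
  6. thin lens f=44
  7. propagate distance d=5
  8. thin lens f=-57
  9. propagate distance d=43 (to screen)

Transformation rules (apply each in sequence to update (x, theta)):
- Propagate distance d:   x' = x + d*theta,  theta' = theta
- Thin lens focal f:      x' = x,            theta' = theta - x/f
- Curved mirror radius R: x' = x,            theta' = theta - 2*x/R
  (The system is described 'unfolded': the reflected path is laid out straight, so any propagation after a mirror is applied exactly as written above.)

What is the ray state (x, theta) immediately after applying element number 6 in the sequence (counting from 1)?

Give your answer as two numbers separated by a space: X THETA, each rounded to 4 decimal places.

Answer: 19.2636 0.8349

Derivation:
Initial: x=3.0000 theta=0.3000
After 1 (propagate distance d=20): x=9.0000 theta=0.3000
After 2 (thin lens f=45): x=9.0000 theta=0.1000
After 3 (propagate distance d=39): x=12.9000 theta=0.1000
After 4 (thin lens f=-11): x=12.9000 theta=14/11 (≈1.2727)
After 5 (propagate distance d=5): x=2119/110 (≈19.2636) theta=14/11 (≈1.2727)
After 6 (thin lens f=44): x=2119/110 (≈19.2636) theta=4041/4840 (≈0.8349)
Rounded to 4 decimal places: x = 19.2636, theta = 0.8349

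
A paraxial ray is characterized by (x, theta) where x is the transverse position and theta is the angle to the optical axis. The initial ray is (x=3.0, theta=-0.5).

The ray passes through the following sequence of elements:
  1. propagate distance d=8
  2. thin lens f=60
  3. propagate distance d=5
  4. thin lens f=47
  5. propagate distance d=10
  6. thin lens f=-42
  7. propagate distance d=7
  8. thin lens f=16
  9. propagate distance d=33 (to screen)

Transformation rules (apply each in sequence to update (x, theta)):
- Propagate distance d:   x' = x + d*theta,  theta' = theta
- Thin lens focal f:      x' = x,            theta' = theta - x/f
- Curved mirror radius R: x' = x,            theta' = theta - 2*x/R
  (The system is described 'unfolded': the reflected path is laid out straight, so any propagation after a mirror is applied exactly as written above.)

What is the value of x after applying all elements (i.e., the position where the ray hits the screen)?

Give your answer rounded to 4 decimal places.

Initial: x=3.0000 theta=-0.5000
After 1 (propagate distance d=8): x=-1.0000 theta=-0.5000
After 2 (thin lens f=60): x=-1.0000 theta=-29/60 (≈-0.4833)
After 3 (propagate distance d=5): x=-41/12 (≈-3.4167) theta=-29/60 (≈-0.4833)
After 4 (thin lens f=47): x=-41/12 (≈-3.4167) theta=-193/470 (≈-0.4106)
After 5 (propagate distance d=10): x=-4243/564 (≈-7.5230) theta=-193/470 (≈-0.4106)
After 6 (thin lens f=-42): x=-4243/564 (≈-7.5230) theta=-69851/118440 (≈-0.5898)
After 7 (propagate distance d=7): x=-197141/16920 (≈-11.6514) theta=-69851/118440 (≈-0.5898)
After 8 (thin lens f=16): x=-197141/16920 (≈-11.6514) theta=87457/631680 (≈0.1385)
After 9 (propagate distance d=33 (to screen)): x=-13421549/1895040 (≈-7.0825) theta=87457/631680 (≈0.1385)
Rounded to 4 decimal places: x = -7.0825

Answer: -7.0825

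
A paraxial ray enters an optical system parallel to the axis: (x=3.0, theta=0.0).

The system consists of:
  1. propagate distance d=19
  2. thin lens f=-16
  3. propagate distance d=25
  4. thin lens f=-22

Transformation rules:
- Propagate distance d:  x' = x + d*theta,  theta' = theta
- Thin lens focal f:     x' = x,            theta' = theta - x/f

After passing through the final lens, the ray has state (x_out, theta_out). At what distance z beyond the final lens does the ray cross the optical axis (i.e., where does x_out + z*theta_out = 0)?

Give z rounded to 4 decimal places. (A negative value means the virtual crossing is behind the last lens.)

Answer: -14.3175

Derivation:
Initial: x=3.0000 theta=0.0000
After 1 (propagate distance d=19): x=3.0000 theta=0.0000
After 2 (thin lens f=-16): x=3.0000 theta=0.1875
After 3 (propagate distance d=25): x=7.6875 theta=0.1875
After 4 (thin lens f=-22): x=7.6875 theta=189/352 (≈0.5369)
z_focus = -x_out/theta_out = -(7.6875)/(189/352) = -902/63 ≈ -14.3175
Rounded to 4 decimal places: z = -14.3175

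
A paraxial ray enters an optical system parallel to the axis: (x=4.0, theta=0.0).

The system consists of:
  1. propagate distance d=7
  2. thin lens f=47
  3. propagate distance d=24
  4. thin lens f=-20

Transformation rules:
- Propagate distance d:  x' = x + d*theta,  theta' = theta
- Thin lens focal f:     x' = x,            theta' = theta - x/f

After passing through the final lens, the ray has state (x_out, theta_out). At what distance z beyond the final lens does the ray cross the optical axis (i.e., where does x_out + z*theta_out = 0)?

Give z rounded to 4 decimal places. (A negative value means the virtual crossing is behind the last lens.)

Answer: -153.3333

Derivation:
Initial: x=4.0000 theta=0.0000
After 1 (propagate distance d=7): x=4.0000 theta=0.0000
After 2 (thin lens f=47): x=4.0000 theta=-4/47 (≈-0.0851)
After 3 (propagate distance d=24): x=92/47 (≈1.9574) theta=-4/47 (≈-0.0851)
After 4 (thin lens f=-20): x=92/47 (≈1.9574) theta=3/235 (≈0.0128)
z_focus = -x_out/theta_out = -(92/47)/(3/235) = -460/3 ≈ -153.3333
Rounded to 4 decimal places: z = -153.3333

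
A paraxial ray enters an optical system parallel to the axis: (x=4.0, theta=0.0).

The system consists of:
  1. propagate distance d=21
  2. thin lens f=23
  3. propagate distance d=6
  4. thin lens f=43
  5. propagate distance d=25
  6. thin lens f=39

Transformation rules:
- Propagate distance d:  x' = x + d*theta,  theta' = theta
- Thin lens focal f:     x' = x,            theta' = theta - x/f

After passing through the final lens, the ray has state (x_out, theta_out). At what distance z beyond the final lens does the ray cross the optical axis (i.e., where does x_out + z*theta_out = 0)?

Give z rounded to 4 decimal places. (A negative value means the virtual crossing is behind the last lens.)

Answer: -19.0904

Derivation:
Initial: x=4.0000 theta=0.0000
After 1 (propagate distance d=21): x=4.0000 theta=0.0000
After 2 (thin lens f=23): x=4.0000 theta=-4/23 (≈-0.1739)
After 3 (propagate distance d=6): x=68/23 (≈2.9565) theta=-4/23 (≈-0.1739)
After 4 (thin lens f=43): x=68/23 (≈2.9565) theta=-240/989 (≈-0.2427)
After 5 (propagate distance d=25): x=-3076/989 (≈-3.1102) theta=-240/989 (≈-0.2427)
After 6 (thin lens f=39): x=-3076/989 (≈-3.1102) theta=-6284/38571 (≈-0.1629)
z_focus = -x_out/theta_out = -(-3076/989)/(-6284/38571) = -29991/1571 ≈ -19.0904
Rounded to 4 decimal places: z = -19.0904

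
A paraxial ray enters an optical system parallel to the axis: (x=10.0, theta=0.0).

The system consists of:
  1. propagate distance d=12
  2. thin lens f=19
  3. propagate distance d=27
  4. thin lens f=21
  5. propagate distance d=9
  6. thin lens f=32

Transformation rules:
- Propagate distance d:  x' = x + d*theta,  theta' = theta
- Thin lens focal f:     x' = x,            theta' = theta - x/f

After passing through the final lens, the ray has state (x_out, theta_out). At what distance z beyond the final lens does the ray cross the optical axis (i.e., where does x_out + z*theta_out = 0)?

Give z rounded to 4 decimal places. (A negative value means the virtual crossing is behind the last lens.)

Answer: -69.6183

Derivation:
Initial: x=10.0000 theta=0.0000
After 1 (propagate distance d=12): x=10.0000 theta=0.0000
After 2 (thin lens f=19): x=10.0000 theta=-10/19 (≈-0.5263)
After 3 (propagate distance d=27): x=-80/19 (≈-4.2105) theta=-10/19 (≈-0.5263)
After 4 (thin lens f=21): x=-80/19 (≈-4.2105) theta=-130/399 (≈-0.3258)
After 5 (propagate distance d=9): x=-50/7 (≈-7.1429) theta=-130/399 (≈-0.3258)
After 6 (thin lens f=32): x=-50/7 (≈-7.1429) theta=-655/6384 (≈-0.1026)
z_focus = -x_out/theta_out = -(-50/7)/(-655/6384) = -9120/131 ≈ -69.6183
Rounded to 4 decimal places: z = -69.6183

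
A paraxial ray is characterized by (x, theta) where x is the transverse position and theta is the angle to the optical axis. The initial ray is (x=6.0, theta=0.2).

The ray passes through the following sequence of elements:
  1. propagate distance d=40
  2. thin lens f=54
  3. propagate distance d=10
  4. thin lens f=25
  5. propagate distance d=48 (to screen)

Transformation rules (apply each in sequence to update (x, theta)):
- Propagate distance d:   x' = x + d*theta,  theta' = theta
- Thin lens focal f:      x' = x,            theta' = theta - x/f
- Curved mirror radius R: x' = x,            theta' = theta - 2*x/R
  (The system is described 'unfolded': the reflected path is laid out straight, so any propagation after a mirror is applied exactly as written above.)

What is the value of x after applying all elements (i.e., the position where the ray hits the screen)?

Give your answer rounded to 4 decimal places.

Initial: x=6.0000 theta=0.2000
After 1 (propagate distance d=40): x=14.0000 theta=0.2000
After 2 (thin lens f=54): x=14.0000 theta=-8/135 (≈-0.0593)
After 3 (propagate distance d=10): x=362/27 (≈13.4074) theta=-8/135 (≈-0.0593)
After 4 (thin lens f=25): x=362/27 (≈13.4074) theta=-134/225 (≈-0.5956)
After 5 (propagate distance d=48 (to screen)): x=-10246/675 (≈-15.1793) theta=-134/225 (≈-0.5956)
Rounded to 4 decimal places: x = -15.1793

Answer: -15.1793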